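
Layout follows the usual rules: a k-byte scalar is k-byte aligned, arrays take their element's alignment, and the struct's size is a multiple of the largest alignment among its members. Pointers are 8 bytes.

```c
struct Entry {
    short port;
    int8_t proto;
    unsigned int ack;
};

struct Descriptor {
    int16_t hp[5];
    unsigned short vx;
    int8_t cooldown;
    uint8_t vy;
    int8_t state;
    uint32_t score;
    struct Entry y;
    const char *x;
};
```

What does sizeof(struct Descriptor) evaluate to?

Entry: 0..2  port  (2B, 2-aligned); 2..3  proto  (1B, 1-aligned); 3..4  -- padding (1B); 4..8  ack  (4B, 4-aligned); sizeof = 8, alignof = 4
0..10  hp  (10B, 2-aligned)
10..12  vx  (2B, 2-aligned)
12..13  cooldown  (1B, 1-aligned)
13..14  vy  (1B, 1-aligned)
14..15  state  (1B, 1-aligned)
15..16  -- padding (1B)
16..20  score  (4B, 4-aligned)
20..28  y  (8B, 4-aligned)
28..32  -- padding (4B)
32..40  x  (8B, 8-aligned)
sizeof = 40, alignof = 8

40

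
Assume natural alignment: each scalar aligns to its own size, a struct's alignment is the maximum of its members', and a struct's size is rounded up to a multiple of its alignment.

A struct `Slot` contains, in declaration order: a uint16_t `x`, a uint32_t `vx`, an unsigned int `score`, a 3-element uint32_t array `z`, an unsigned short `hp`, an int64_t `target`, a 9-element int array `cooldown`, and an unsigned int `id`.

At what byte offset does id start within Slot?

@0: x [2B, align 2] → 2
+2 pad (align 4)
@4: vx [4B, align 4] → 8
@8: score [4B, align 4] → 12
@12: z [12B, align 4] → 24
@24: hp [2B, align 2] → 26
+6 pad (align 8)
@32: target [8B, align 8] → 40
@40: cooldown [36B, align 4] → 76
@76: id [4B, align 4] → 80

76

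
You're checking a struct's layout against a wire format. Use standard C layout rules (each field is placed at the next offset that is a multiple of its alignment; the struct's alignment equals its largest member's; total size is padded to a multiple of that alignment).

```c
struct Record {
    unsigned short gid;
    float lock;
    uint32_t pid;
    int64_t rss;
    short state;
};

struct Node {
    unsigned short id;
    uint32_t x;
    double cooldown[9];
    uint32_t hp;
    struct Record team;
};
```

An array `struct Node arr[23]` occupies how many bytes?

Record: 0..2  gid  (2B, 2-aligned); 2..4  -- padding (2B); 4..8  lock  (4B, 4-aligned); 8..12  pid  (4B, 4-aligned); 12..16  -- padding (4B); 16..24  rss  (8B, 8-aligned); 24..26  state  (2B, 2-aligned); 26..32  -- tail padding (6B); sizeof = 32, alignof = 8
0..2  id  (2B, 2-aligned)
2..4  -- padding (2B)
4..8  x  (4B, 4-aligned)
8..80  cooldown  (72B, 8-aligned)
80..84  hp  (4B, 4-aligned)
84..88  -- padding (4B)
88..120  team  (32B, 8-aligned)
sizeof = 120, alignof = 8
array of 23: 23 × 120 = 2760

2760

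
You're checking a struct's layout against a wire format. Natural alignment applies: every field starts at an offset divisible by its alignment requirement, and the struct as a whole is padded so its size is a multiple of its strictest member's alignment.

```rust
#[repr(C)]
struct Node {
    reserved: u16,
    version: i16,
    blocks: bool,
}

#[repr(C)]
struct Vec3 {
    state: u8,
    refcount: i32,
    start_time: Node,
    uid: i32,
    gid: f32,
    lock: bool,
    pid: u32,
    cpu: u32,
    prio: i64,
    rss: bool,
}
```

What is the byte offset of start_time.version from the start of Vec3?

10

Node: reserved at 0 (size 2, align 2) → ends 2; version at 2 (size 2, align 2) → ends 4; blocks at 4 (size 1, align 1) → ends 5; tail pad 1 to reach multiple of 2; total 6 bytes, alignment 2
state at 0 (size 1, align 1) → ends 1
pad 3 to align 4 for refcount
refcount at 4 (size 4, align 4) → ends 8
start_time at 8 (size 6, align 2) → ends 14
within Node: version at 2
8 + 2 = 10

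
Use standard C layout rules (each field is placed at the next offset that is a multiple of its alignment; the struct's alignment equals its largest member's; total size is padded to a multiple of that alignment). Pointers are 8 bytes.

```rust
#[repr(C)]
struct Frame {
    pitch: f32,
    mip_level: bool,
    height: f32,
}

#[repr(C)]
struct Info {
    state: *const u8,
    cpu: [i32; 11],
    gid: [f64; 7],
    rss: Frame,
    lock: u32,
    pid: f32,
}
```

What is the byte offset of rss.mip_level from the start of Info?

Frame: pitch at 0 (size 4, align 4) → ends 4; mip_level at 4 (size 1, align 1) → ends 5; pad 3 to align 4 for height; height at 8 (size 4, align 4) → ends 12; total 12 bytes, alignment 4
state at 0 (size 8, align 8) → ends 8
cpu at 8 (size 44, align 4) → ends 52
pad 4 to align 8 for gid
gid at 56 (size 56, align 8) → ends 112
rss at 112 (size 12, align 4) → ends 124
within Frame: mip_level at 4
112 + 4 = 116

116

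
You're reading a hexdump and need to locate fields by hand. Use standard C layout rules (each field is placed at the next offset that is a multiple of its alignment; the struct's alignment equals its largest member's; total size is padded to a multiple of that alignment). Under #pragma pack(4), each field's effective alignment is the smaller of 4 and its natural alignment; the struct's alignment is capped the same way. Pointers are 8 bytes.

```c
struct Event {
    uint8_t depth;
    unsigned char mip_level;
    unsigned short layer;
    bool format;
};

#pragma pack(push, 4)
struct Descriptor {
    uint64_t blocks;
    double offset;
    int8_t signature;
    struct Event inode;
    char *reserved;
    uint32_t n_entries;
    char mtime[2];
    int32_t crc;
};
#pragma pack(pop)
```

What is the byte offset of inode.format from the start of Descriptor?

Event: depth at 0 (size 1, align 1) → ends 1; mip_level at 1 (size 1, align 1) → ends 2; layer at 2 (size 2, align 2) → ends 4; format at 4 (size 1, align 1) → ends 5; tail pad 1 to reach multiple of 2; total 6 bytes, alignment 2
blocks at 0 (size 8, align 4) → ends 8
offset at 8 (size 8, align 4) → ends 16
signature at 16 (size 1, align 1) → ends 17
pad 1 to align 2 for inode
inode at 18 (size 6, align 2) → ends 24
within Event: format at 4
18 + 4 = 22

22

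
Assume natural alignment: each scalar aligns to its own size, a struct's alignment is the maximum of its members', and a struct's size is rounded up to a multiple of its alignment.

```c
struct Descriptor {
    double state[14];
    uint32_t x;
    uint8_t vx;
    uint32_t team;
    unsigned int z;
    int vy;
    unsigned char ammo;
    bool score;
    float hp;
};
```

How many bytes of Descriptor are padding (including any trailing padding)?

9

0..112  state  (112B, 8-aligned)
112..116  x  (4B, 4-aligned)
116..117  vx  (1B, 1-aligned)
117..120  -- padding (3B)
120..124  team  (4B, 4-aligned)
124..128  z  (4B, 4-aligned)
128..132  vy  (4B, 4-aligned)
132..133  ammo  (1B, 1-aligned)
133..134  score  (1B, 1-aligned)
134..136  -- padding (2B)
136..140  hp  (4B, 4-aligned)
140..144  -- tail padding (4B)
sizeof = 144, alignof = 8
data bytes 135, size 144 → padding 9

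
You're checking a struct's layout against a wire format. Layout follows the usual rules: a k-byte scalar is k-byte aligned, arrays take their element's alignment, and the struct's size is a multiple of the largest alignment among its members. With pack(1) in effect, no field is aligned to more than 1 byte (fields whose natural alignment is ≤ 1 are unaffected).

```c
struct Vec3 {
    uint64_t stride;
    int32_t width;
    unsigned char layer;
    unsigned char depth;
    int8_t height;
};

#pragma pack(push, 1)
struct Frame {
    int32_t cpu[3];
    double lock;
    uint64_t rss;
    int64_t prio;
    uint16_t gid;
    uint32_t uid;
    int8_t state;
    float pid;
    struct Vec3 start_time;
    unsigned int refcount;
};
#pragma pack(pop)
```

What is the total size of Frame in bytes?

67

Vec3: @0: stride [8B, align 8] → 8; @8: width [4B, align 4] → 12; @12: layer [1B, align 1] → 13; @13: depth [1B, align 1] → 14; @14: height [1B, align 1] → 15; +1 tail pad (align 8); size 16, align 8
@0: cpu [12B, align 1] → 12
@12: lock [8B, align 1] → 20
@20: rss [8B, align 1] → 28
@28: prio [8B, align 1] → 36
@36: gid [2B, align 1] → 38
@38: uid [4B, align 1] → 42
@42: state [1B, align 1] → 43
@43: pid [4B, align 1] → 47
@47: start_time [16B, align 1] → 63
@63: refcount [4B, align 1] → 67
size 67, align 1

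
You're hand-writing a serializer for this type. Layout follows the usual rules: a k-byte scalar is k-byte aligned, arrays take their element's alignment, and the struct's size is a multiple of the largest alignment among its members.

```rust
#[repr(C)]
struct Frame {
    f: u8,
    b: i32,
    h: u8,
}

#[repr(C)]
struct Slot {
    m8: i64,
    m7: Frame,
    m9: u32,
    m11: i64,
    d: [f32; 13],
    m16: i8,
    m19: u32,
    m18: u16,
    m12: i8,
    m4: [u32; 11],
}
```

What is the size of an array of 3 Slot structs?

432

Frame: @0: f [1B, align 1] → 1; +3 pad (align 4); @4: b [4B, align 4] → 8; @8: h [1B, align 1] → 9; +3 tail pad (align 4); size 12, align 4
@0: m8 [8B, align 8] → 8
@8: m7 [12B, align 4] → 20
@20: m9 [4B, align 4] → 24
@24: m11 [8B, align 8] → 32
@32: d [52B, align 4] → 84
@84: m16 [1B, align 1] → 85
+3 pad (align 4)
@88: m19 [4B, align 4] → 92
@92: m18 [2B, align 2] → 94
@94: m12 [1B, align 1] → 95
+1 pad (align 4)
@96: m4 [44B, align 4] → 140
+4 tail pad (align 8)
size 144, align 8
array of 3: 3 × 144 = 432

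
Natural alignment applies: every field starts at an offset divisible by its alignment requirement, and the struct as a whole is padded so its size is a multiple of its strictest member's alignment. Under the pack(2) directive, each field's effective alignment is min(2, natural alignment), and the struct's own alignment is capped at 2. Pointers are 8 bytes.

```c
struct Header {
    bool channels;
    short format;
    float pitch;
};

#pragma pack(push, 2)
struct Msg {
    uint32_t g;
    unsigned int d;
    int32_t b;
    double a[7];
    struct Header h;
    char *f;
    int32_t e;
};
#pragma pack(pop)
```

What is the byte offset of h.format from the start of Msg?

Header: channels at 0 (size 1, align 1) → ends 1; pad 1 to align 2 for format; format at 2 (size 2, align 2) → ends 4; pitch at 4 (size 4, align 4) → ends 8; total 8 bytes, alignment 4
g at 0 (size 4, align 2) → ends 4
d at 4 (size 4, align 2) → ends 8
b at 8 (size 4, align 2) → ends 12
a at 12 (size 56, align 2) → ends 68
h at 68 (size 8, align 2) → ends 76
within Header: format at 2
68 + 2 = 70

70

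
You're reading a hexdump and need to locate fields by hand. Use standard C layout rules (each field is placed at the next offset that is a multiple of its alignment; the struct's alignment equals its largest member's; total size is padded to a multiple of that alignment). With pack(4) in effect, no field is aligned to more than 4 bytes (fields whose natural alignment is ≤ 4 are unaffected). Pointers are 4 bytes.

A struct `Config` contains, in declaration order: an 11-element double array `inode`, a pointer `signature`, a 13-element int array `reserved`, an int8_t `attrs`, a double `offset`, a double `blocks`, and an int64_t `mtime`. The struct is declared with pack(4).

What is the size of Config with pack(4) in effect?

172

inode at 0 (size 88, align 4) → ends 88
signature at 88 (size 4, align 4) → ends 92
reserved at 92 (size 52, align 4) → ends 144
attrs at 144 (size 1, align 1) → ends 145
pad 3 to align 4 for offset
offset at 148 (size 8, align 4) → ends 156
blocks at 156 (size 8, align 4) → ends 164
mtime at 164 (size 8, align 4) → ends 172
total 172 bytes, alignment 4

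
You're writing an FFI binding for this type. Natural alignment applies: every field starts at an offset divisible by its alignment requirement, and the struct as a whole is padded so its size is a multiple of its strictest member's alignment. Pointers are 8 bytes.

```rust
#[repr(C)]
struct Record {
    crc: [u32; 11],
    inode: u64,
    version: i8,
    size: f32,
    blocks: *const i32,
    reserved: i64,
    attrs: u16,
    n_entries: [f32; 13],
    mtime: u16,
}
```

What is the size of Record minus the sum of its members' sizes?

crc at 0 (size 44, align 4) → ends 44
pad 4 to align 8 for inode
inode at 48 (size 8, align 8) → ends 56
version at 56 (size 1, align 1) → ends 57
pad 3 to align 4 for size
size at 60 (size 4, align 4) → ends 64
blocks at 64 (size 8, align 8) → ends 72
reserved at 72 (size 8, align 8) → ends 80
attrs at 80 (size 2, align 2) → ends 82
pad 2 to align 4 for n_entries
n_entries at 84 (size 52, align 4) → ends 136
mtime at 136 (size 2, align 2) → ends 138
tail pad 6 to reach multiple of 8
total 144 bytes, alignment 8
data bytes 129, size 144 → padding 15

15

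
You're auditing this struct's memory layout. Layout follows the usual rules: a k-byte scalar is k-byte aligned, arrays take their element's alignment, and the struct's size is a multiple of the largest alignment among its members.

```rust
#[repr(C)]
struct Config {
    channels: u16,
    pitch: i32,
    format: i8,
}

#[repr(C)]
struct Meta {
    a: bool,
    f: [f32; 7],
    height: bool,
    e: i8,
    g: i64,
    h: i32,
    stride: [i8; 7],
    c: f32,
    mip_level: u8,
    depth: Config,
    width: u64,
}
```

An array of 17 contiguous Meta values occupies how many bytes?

Config: 0..2  channels  (2B, 2-aligned); 2..4  -- padding (2B); 4..8  pitch  (4B, 4-aligned); 8..9  format  (1B, 1-aligned); 9..12  -- tail padding (3B); sizeof = 12, alignof = 4
0..1  a  (1B, 1-aligned)
1..4  -- padding (3B)
4..32  f  (28B, 4-aligned)
32..33  height  (1B, 1-aligned)
33..34  e  (1B, 1-aligned)
34..40  -- padding (6B)
40..48  g  (8B, 8-aligned)
48..52  h  (4B, 4-aligned)
52..59  stride  (7B, 1-aligned)
59..60  -- padding (1B)
60..64  c  (4B, 4-aligned)
64..65  mip_level  (1B, 1-aligned)
65..68  -- padding (3B)
68..80  depth  (12B, 4-aligned)
80..88  width  (8B, 8-aligned)
sizeof = 88, alignof = 8
array of 17: 17 × 88 = 1496

1496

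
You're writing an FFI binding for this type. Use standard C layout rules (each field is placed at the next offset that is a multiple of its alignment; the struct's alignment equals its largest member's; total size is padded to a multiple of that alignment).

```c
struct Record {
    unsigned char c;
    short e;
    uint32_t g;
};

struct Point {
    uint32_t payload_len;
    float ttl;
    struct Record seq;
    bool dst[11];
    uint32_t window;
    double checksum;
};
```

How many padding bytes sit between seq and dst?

Record: c at 0 (size 1, align 1) → ends 1; pad 1 to align 2 for e; e at 2 (size 2, align 2) → ends 4; g at 4 (size 4, align 4) → ends 8; total 8 bytes, alignment 4
payload_len at 0 (size 4, align 4) → ends 4
ttl at 4 (size 4, align 4) → ends 8
seq at 8 (size 8, align 4) → ends 16
dst at 16 (size 11, align 1) → ends 27

0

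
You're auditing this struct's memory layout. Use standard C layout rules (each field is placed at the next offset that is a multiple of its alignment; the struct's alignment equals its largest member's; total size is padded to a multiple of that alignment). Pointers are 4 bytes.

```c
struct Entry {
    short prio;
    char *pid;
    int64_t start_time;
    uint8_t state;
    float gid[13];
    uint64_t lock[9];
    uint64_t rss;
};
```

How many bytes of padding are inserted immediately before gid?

3

0..2  prio  (2B, 2-aligned)
2..4  -- padding (2B)
4..8  pid  (4B, 4-aligned)
8..16  start_time  (8B, 8-aligned)
16..17  state  (1B, 1-aligned)
17..20  -- padding (3B)
20..72  gid  (52B, 4-aligned)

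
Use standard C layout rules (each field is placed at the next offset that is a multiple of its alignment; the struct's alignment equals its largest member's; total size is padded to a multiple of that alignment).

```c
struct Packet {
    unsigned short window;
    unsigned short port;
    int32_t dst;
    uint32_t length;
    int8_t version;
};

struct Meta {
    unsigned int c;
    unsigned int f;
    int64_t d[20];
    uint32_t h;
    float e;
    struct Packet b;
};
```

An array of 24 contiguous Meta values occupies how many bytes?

Packet: 0..2  window  (2B, 2-aligned); 2..4  port  (2B, 2-aligned); 4..8  dst  (4B, 4-aligned); 8..12  length  (4B, 4-aligned); 12..13  version  (1B, 1-aligned); 13..16  -- tail padding (3B); sizeof = 16, alignof = 4
0..4  c  (4B, 4-aligned)
4..8  f  (4B, 4-aligned)
8..168  d  (160B, 8-aligned)
168..172  h  (4B, 4-aligned)
172..176  e  (4B, 4-aligned)
176..192  b  (16B, 4-aligned)
sizeof = 192, alignof = 8
array of 24: 24 × 192 = 4608

4608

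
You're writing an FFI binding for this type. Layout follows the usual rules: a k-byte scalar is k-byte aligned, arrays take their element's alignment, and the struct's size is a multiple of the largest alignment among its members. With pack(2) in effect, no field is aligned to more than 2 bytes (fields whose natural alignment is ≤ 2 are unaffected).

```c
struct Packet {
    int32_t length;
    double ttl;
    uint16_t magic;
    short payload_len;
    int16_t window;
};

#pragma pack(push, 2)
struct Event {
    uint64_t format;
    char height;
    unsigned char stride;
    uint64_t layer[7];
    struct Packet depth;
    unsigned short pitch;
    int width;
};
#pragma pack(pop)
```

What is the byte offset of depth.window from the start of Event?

Packet: @0: length [4B, align 4] → 4; +4 pad (align 8); @8: ttl [8B, align 8] → 16; @16: magic [2B, align 2] → 18; @18: payload_len [2B, align 2] → 20; @20: window [2B, align 2] → 22; +2 tail pad (align 8); size 24, align 8
@0: format [8B, align 2] → 8
@8: height [1B, align 1] → 9
@9: stride [1B, align 1] → 10
@10: layer [56B, align 2] → 66
@66: depth [24B, align 2] → 90
within Packet: window at 20
66 + 20 = 86

86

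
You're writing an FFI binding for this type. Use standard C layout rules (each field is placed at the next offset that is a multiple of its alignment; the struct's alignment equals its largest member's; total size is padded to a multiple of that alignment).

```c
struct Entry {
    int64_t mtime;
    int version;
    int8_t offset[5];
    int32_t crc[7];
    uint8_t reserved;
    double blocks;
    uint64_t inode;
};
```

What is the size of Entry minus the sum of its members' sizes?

10

@0: mtime [8B, align 8] → 8
@8: version [4B, align 4] → 12
@12: offset [5B, align 1] → 17
+3 pad (align 4)
@20: crc [28B, align 4] → 48
@48: reserved [1B, align 1] → 49
+7 pad (align 8)
@56: blocks [8B, align 8] → 64
@64: inode [8B, align 8] → 72
size 72, align 8
data bytes 62, size 72 → padding 10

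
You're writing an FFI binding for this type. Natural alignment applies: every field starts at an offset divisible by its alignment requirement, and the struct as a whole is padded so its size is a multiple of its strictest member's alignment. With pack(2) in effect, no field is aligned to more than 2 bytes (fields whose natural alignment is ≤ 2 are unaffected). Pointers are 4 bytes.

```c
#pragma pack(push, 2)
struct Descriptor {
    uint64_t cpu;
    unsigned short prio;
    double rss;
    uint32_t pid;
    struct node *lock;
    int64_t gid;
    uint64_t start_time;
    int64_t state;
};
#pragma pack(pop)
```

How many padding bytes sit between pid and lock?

cpu at 0 (size 8, align 2) → ends 8
prio at 8 (size 2, align 2) → ends 10
rss at 10 (size 8, align 2) → ends 18
pid at 18 (size 4, align 2) → ends 22
lock at 22 (size 4, align 2) → ends 26

0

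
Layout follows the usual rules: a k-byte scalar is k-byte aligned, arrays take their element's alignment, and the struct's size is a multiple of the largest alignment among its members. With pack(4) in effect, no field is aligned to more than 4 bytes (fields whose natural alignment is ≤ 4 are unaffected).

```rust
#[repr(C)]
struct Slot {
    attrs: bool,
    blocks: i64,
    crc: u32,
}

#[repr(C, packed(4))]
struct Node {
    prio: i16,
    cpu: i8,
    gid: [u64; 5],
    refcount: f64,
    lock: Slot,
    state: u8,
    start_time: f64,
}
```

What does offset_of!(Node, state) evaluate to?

76

Slot: attrs at 0 (size 1, align 1) → ends 1; pad 7 to align 8 for blocks; blocks at 8 (size 8, align 8) → ends 16; crc at 16 (size 4, align 4) → ends 20; tail pad 4 to reach multiple of 8; total 24 bytes, alignment 8
prio at 0 (size 2, align 2) → ends 2
cpu at 2 (size 1, align 1) → ends 3
pad 1 to align 4 for gid
gid at 4 (size 40, align 4) → ends 44
refcount at 44 (size 8, align 4) → ends 52
lock at 52 (size 24, align 4) → ends 76
state at 76 (size 1, align 1) → ends 77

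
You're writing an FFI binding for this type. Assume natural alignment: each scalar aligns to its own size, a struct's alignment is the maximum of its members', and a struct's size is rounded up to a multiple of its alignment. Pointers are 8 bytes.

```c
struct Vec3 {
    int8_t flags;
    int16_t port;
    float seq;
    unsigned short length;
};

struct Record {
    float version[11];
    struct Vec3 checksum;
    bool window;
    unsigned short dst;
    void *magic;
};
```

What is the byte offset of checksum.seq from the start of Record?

Vec3: 0..1  flags  (1B, 1-aligned); 1..2  -- padding (1B); 2..4  port  (2B, 2-aligned); 4..8  seq  (4B, 4-aligned); 8..10  length  (2B, 2-aligned); 10..12  -- tail padding (2B); sizeof = 12, alignof = 4
0..44  version  (44B, 4-aligned)
44..56  checksum  (12B, 4-aligned)
within Vec3: seq at 4
44 + 4 = 48

48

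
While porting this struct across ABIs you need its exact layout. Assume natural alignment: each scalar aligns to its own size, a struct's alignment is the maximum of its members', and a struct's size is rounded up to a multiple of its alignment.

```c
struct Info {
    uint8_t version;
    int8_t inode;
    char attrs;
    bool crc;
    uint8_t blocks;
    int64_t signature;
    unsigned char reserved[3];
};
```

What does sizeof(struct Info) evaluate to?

@0: version [1B, align 1] → 1
@1: inode [1B, align 1] → 2
@2: attrs [1B, align 1] → 3
@3: crc [1B, align 1] → 4
@4: blocks [1B, align 1] → 5
+3 pad (align 8)
@8: signature [8B, align 8] → 16
@16: reserved [3B, align 1] → 19
+5 tail pad (align 8)
size 24, align 8

24 bytes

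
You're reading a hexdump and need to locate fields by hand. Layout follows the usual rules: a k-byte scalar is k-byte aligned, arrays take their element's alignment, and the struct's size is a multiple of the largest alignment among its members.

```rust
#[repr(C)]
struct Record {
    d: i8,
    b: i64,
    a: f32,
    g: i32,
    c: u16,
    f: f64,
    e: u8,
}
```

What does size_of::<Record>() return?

@0: d [1B, align 1] → 1
+7 pad (align 8)
@8: b [8B, align 8] → 16
@16: a [4B, align 4] → 20
@20: g [4B, align 4] → 24
@24: c [2B, align 2] → 26
+6 pad (align 8)
@32: f [8B, align 8] → 40
@40: e [1B, align 1] → 41
+7 tail pad (align 8)
size 48, align 8

48 bytes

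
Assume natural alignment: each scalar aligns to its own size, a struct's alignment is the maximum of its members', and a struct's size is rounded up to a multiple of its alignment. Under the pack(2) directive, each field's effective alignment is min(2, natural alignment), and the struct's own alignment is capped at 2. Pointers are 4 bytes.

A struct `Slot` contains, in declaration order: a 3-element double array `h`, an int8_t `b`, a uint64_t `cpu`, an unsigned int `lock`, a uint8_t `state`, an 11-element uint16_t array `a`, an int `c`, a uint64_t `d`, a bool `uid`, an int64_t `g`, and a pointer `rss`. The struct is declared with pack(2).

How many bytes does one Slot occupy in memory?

0..24  h  (24B, 2-aligned)
24..25  b  (1B, 1-aligned)
25..26  -- padding (1B)
26..34  cpu  (8B, 2-aligned)
34..38  lock  (4B, 2-aligned)
38..39  state  (1B, 1-aligned)
39..40  -- padding (1B)
40..62  a  (22B, 2-aligned)
62..66  c  (4B, 2-aligned)
66..74  d  (8B, 2-aligned)
74..75  uid  (1B, 1-aligned)
75..76  -- padding (1B)
76..84  g  (8B, 2-aligned)
84..88  rss  (4B, 2-aligned)
sizeof = 88, alignof = 2

88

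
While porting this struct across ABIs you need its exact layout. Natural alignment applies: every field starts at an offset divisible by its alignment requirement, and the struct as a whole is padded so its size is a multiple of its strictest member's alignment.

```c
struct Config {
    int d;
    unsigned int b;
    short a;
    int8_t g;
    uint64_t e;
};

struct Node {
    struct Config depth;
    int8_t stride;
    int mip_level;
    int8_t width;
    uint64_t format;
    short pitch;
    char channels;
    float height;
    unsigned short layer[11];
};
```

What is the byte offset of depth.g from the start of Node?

10

Config: 0..4  d  (4B, 4-aligned); 4..8  b  (4B, 4-aligned); 8..10  a  (2B, 2-aligned); 10..11  g  (1B, 1-aligned); 11..16  -- padding (5B); 16..24  e  (8B, 8-aligned); sizeof = 24, alignof = 8
0..24  depth  (24B, 8-aligned)
within Config: g at 10
0 + 10 = 10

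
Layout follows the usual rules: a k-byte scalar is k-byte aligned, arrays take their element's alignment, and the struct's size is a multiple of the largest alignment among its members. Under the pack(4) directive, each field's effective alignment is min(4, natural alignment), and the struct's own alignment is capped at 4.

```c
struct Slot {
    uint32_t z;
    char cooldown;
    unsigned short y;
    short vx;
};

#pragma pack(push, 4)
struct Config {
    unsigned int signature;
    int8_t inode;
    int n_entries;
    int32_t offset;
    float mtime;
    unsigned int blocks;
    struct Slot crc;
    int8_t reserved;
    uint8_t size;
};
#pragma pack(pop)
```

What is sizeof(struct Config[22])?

880

Slot: 0..4  z  (4B, 4-aligned); 4..5  cooldown  (1B, 1-aligned); 5..6  -- padding (1B); 6..8  y  (2B, 2-aligned); 8..10  vx  (2B, 2-aligned); 10..12  -- tail padding (2B); sizeof = 12, alignof = 4
0..4  signature  (4B, 4-aligned)
4..5  inode  (1B, 1-aligned)
5..8  -- padding (3B)
8..12  n_entries  (4B, 4-aligned)
12..16  offset  (4B, 4-aligned)
16..20  mtime  (4B, 4-aligned)
20..24  blocks  (4B, 4-aligned)
24..36  crc  (12B, 4-aligned)
36..37  reserved  (1B, 1-aligned)
37..38  size  (1B, 1-aligned)
38..40  -- tail padding (2B)
sizeof = 40, alignof = 4
array of 22: 22 × 40 = 880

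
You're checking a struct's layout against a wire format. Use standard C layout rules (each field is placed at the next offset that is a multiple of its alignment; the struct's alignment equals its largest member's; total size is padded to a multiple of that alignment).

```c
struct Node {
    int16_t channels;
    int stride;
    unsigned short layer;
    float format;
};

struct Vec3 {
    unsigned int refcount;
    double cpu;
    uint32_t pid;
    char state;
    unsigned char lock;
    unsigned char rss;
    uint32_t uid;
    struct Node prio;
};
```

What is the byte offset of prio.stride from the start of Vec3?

32

Node: channels at 0 (size 2, align 2) → ends 2; pad 2 to align 4 for stride; stride at 4 (size 4, align 4) → ends 8; layer at 8 (size 2, align 2) → ends 10; pad 2 to align 4 for format; format at 12 (size 4, align 4) → ends 16; total 16 bytes, alignment 4
refcount at 0 (size 4, align 4) → ends 4
pad 4 to align 8 for cpu
cpu at 8 (size 8, align 8) → ends 16
pid at 16 (size 4, align 4) → ends 20
state at 20 (size 1, align 1) → ends 21
lock at 21 (size 1, align 1) → ends 22
rss at 22 (size 1, align 1) → ends 23
pad 1 to align 4 for uid
uid at 24 (size 4, align 4) → ends 28
prio at 28 (size 16, align 4) → ends 44
within Node: stride at 4
28 + 4 = 32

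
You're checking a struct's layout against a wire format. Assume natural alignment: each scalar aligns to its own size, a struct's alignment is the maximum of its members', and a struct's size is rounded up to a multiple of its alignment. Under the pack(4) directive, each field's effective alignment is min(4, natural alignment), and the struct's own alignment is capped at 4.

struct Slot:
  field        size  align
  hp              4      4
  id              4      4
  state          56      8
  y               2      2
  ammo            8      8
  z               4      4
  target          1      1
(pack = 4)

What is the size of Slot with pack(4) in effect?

84

@0: hp [4B, align 4] → 4
@4: id [4B, align 4] → 8
@8: state [56B, align 4] → 64
@64: y [2B, align 2] → 66
+2 pad (align 4)
@68: ammo [8B, align 4] → 76
@76: z [4B, align 4] → 80
@80: target [1B, align 1] → 81
+3 tail pad (align 4)
size 84, align 4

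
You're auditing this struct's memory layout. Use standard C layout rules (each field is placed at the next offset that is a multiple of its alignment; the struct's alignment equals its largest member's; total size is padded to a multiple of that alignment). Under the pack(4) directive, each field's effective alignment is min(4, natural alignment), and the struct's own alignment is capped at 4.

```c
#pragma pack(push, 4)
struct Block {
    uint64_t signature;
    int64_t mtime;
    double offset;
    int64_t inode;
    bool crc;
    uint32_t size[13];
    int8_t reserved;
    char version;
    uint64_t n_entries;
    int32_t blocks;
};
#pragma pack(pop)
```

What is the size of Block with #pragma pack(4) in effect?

0..8  signature  (8B, 4-aligned)
8..16  mtime  (8B, 4-aligned)
16..24  offset  (8B, 4-aligned)
24..32  inode  (8B, 4-aligned)
32..33  crc  (1B, 1-aligned)
33..36  -- padding (3B)
36..88  size  (52B, 4-aligned)
88..89  reserved  (1B, 1-aligned)
89..90  version  (1B, 1-aligned)
90..92  -- padding (2B)
92..100  n_entries  (8B, 4-aligned)
100..104  blocks  (4B, 4-aligned)
sizeof = 104, alignof = 4

104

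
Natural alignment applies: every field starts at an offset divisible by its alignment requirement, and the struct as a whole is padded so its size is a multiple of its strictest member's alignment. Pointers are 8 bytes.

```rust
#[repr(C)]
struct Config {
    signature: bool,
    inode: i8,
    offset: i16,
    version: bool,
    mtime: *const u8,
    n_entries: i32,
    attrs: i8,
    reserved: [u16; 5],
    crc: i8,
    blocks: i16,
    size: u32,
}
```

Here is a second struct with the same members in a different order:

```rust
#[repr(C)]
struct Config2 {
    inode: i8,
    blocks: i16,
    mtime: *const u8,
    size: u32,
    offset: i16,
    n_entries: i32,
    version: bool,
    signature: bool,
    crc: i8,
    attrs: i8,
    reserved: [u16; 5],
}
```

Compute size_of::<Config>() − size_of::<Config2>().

-8

0..1  signature  (1B, 1-aligned)
1..2  inode  (1B, 1-aligned)
2..4  offset  (2B, 2-aligned)
4..5  version  (1B, 1-aligned)
5..8  -- padding (3B)
8..16  mtime  (8B, 8-aligned)
16..20  n_entries  (4B, 4-aligned)
20..21  attrs  (1B, 1-aligned)
21..22  -- padding (1B)
22..32  reserved  (10B, 2-aligned)
32..33  crc  (1B, 1-aligned)
33..34  -- padding (1B)
34..36  blocks  (2B, 2-aligned)
36..40  size  (4B, 4-aligned)
sizeof = 40, alignof = 8
— Config2 —
0..1  inode  (1B, 1-aligned)
1..2  -- padding (1B)
2..4  blocks  (2B, 2-aligned)
4..8  -- padding (4B)
8..16  mtime  (8B, 8-aligned)
16..20  size  (4B, 4-aligned)
20..22  offset  (2B, 2-aligned)
22..24  -- padding (2B)
24..28  n_entries  (4B, 4-aligned)
28..29  version  (1B, 1-aligned)
29..30  signature  (1B, 1-aligned)
30..31  crc  (1B, 1-aligned)
31..32  attrs  (1B, 1-aligned)
32..42  reserved  (10B, 2-aligned)
42..48  -- tail padding (6B)
sizeof = 48, alignof = 8
40 − 48 = -8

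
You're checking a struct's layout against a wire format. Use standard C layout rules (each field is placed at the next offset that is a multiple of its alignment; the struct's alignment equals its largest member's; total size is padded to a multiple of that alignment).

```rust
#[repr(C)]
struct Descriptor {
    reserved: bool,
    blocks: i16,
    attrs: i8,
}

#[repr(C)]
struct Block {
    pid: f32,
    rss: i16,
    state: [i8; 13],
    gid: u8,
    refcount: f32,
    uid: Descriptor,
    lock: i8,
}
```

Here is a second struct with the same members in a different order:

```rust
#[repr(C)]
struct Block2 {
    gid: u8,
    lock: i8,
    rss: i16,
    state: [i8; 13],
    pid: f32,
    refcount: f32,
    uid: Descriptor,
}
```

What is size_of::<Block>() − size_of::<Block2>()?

Descriptor: reserved at 0 (size 1, align 1) → ends 1; pad 1 to align 2 for blocks; blocks at 2 (size 2, align 2) → ends 4; attrs at 4 (size 1, align 1) → ends 5; tail pad 1 to reach multiple of 2; total 6 bytes, alignment 2
pid at 0 (size 4, align 4) → ends 4
rss at 4 (size 2, align 2) → ends 6
state at 6 (size 13, align 1) → ends 19
gid at 19 (size 1, align 1) → ends 20
refcount at 20 (size 4, align 4) → ends 24
uid at 24 (size 6, align 2) → ends 30
lock at 30 (size 1, align 1) → ends 31
tail pad 1 to reach multiple of 4
total 32 bytes, alignment 4
— Block2 —
gid at 0 (size 1, align 1) → ends 1
lock at 1 (size 1, align 1) → ends 2
rss at 2 (size 2, align 2) → ends 4
state at 4 (size 13, align 1) → ends 17
pad 3 to align 4 for pid
pid at 20 (size 4, align 4) → ends 24
refcount at 24 (size 4, align 4) → ends 28
uid at 28 (size 6, align 2) → ends 34
tail pad 2 to reach multiple of 4
total 36 bytes, alignment 4
32 − 36 = -4

-4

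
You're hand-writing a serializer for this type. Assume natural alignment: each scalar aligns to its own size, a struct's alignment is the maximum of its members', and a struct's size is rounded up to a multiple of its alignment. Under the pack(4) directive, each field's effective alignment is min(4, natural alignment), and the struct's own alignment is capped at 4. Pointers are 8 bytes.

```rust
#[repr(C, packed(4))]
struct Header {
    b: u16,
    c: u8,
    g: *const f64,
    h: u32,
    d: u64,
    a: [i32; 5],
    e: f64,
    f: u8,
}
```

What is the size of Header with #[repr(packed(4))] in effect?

56

b at 0 (size 2, align 2) → ends 2
c at 2 (size 1, align 1) → ends 3
pad 1 to align 4 for g
g at 4 (size 8, align 4) → ends 12
h at 12 (size 4, align 4) → ends 16
d at 16 (size 8, align 4) → ends 24
a at 24 (size 20, align 4) → ends 44
e at 44 (size 8, align 4) → ends 52
f at 52 (size 1, align 1) → ends 53
tail pad 3 to reach multiple of 4
total 56 bytes, alignment 4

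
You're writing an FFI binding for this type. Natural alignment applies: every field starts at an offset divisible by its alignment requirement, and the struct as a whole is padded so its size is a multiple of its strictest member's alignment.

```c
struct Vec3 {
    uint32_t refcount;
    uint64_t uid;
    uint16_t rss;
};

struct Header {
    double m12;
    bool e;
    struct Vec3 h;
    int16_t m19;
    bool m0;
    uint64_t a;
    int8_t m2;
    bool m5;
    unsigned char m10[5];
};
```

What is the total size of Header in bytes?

64 bytes

Vec3: @0: refcount [4B, align 4] → 4; +4 pad (align 8); @8: uid [8B, align 8] → 16; @16: rss [2B, align 2] → 18; +6 tail pad (align 8); size 24, align 8
@0: m12 [8B, align 8] → 8
@8: e [1B, align 1] → 9
+7 pad (align 8)
@16: h [24B, align 8] → 40
@40: m19 [2B, align 2] → 42
@42: m0 [1B, align 1] → 43
+5 pad (align 8)
@48: a [8B, align 8] → 56
@56: m2 [1B, align 1] → 57
@57: m5 [1B, align 1] → 58
@58: m10 [5B, align 1] → 63
+1 tail pad (align 8)
size 64, align 8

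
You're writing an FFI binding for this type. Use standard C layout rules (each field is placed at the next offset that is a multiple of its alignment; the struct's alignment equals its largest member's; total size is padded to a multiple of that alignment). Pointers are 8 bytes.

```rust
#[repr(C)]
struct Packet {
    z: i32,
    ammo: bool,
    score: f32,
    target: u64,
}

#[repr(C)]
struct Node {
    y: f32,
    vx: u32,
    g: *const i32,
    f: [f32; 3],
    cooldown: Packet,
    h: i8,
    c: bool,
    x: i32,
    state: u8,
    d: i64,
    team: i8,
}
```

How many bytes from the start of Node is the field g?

Packet: 0..4  z  (4B, 4-aligned); 4..5  ammo  (1B, 1-aligned); 5..8  -- padding (3B); 8..12  score  (4B, 4-aligned); 12..16  -- padding (4B); 16..24  target  (8B, 8-aligned); sizeof = 24, alignof = 8
0..4  y  (4B, 4-aligned)
4..8  vx  (4B, 4-aligned)
8..16  g  (8B, 8-aligned)

8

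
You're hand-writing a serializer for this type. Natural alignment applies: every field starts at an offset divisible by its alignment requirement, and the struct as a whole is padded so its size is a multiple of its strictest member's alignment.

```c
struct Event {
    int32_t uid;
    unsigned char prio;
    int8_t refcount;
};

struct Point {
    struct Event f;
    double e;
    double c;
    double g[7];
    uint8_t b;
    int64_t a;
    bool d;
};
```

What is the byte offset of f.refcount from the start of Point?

Event: uid at 0 (size 4, align 4) → ends 4; prio at 4 (size 1, align 1) → ends 5; refcount at 5 (size 1, align 1) → ends 6; tail pad 2 to reach multiple of 4; total 8 bytes, alignment 4
f at 0 (size 8, align 4) → ends 8
within Event: refcount at 5
0 + 5 = 5

5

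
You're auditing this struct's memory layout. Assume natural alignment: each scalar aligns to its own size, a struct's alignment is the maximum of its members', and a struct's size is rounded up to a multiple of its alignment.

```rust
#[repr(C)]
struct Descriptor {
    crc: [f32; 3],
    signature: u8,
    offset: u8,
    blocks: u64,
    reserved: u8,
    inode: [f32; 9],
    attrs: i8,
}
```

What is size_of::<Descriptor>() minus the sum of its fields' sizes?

12

crc at 0 (size 12, align 4) → ends 12
signature at 12 (size 1, align 1) → ends 13
offset at 13 (size 1, align 1) → ends 14
pad 2 to align 8 for blocks
blocks at 16 (size 8, align 8) → ends 24
reserved at 24 (size 1, align 1) → ends 25
pad 3 to align 4 for inode
inode at 28 (size 36, align 4) → ends 64
attrs at 64 (size 1, align 1) → ends 65
tail pad 7 to reach multiple of 8
total 72 bytes, alignment 8
data bytes 60, size 72 → padding 12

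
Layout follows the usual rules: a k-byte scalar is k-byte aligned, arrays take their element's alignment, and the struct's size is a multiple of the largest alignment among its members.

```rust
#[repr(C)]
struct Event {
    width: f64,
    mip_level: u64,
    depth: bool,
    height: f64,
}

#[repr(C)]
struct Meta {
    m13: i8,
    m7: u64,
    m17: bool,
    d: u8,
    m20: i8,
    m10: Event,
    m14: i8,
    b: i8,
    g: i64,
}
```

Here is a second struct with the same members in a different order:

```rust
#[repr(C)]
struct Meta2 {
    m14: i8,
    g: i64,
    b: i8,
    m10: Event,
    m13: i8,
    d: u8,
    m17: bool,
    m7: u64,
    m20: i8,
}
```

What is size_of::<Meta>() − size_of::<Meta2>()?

Event: @0: width [8B, align 8] → 8; @8: mip_level [8B, align 8] → 16; @16: depth [1B, align 1] → 17; +7 pad (align 8); @24: height [8B, align 8] → 32; size 32, align 8
@0: m13 [1B, align 1] → 1
+7 pad (align 8)
@8: m7 [8B, align 8] → 16
@16: m17 [1B, align 1] → 17
@17: d [1B, align 1] → 18
@18: m20 [1B, align 1] → 19
+5 pad (align 8)
@24: m10 [32B, align 8] → 56
@56: m14 [1B, align 1] → 57
@57: b [1B, align 1] → 58
+6 pad (align 8)
@64: g [8B, align 8] → 72
size 72, align 8
— Meta2 —
@0: m14 [1B, align 1] → 1
+7 pad (align 8)
@8: g [8B, align 8] → 16
@16: b [1B, align 1] → 17
+7 pad (align 8)
@24: m10 [32B, align 8] → 56
@56: m13 [1B, align 1] → 57
@57: d [1B, align 1] → 58
@58: m17 [1B, align 1] → 59
+5 pad (align 8)
@64: m7 [8B, align 8] → 72
@72: m20 [1B, align 1] → 73
+7 tail pad (align 8)
size 80, align 8
72 − 80 = -8

-8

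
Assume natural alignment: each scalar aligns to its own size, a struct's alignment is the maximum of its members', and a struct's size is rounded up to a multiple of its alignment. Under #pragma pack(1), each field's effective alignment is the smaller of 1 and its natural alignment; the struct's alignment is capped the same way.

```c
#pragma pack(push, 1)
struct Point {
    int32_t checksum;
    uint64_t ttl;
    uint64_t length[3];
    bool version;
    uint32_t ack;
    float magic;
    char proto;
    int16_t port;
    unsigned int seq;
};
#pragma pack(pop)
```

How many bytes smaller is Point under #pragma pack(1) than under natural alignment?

12

natural layout:
  checksum at 0 (size 4, align 4) → ends 4
  pad 4 to align 8 for ttl
  ttl at 8 (size 8, align 8) → ends 16
  length at 16 (size 24, align 8) → ends 40
  version at 40 (size 1, align 1) → ends 41
  pad 3 to align 4 for ack
  ack at 44 (size 4, align 4) → ends 48
  magic at 48 (size 4, align 4) → ends 52
  proto at 52 (size 1, align 1) → ends 53
  pad 1 to align 2 for port
  port at 54 (size 2, align 2) → ends 56
  seq at 56 (size 4, align 4) → ends 60
  tail pad 4 to reach multiple of 8
  total 64 bytes, alignment 8
packed(1) layout:
  checksum at 0 (size 4, align 1) → ends 4
  ttl at 4 (size 8, align 1) → ends 12
  length at 12 (size 24, align 1) → ends 36
  version at 36 (size 1, align 1) → ends 37
  ack at 37 (size 4, align 1) → ends 41
  magic at 41 (size 4, align 1) → ends 45
  proto at 45 (size 1, align 1) → ends 46
  port at 46 (size 2, align 1) → ends 48
  seq at 48 (size 4, align 1) → ends 52
  total 52 bytes, alignment 1
64 − 52 = 12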